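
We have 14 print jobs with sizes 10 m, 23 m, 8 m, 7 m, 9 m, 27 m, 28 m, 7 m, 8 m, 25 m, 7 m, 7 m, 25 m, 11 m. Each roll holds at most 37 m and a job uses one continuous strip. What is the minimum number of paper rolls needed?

Total = 28 + 27 + 25 + 25 + 23 + 11 + 10 + 9 + 8 + 8 + 7 + 7 + 7 + 7 = 202 m.
Lower bound: ⌈202/37⌉ = 6 paper rolls.
A packing using 6 paper rolls:
  roll 1: 28 + 9 = 37
  roll 2: 27 + 10 = 37
  roll 3: 25 + 11 = 36
  roll 4: 25 + 8 = 33
  roll 5: 23 + 8 = 31
  roll 6: 7 + 7 + 7 + 7 = 28
This matches the lower bound, so 6 is optimal.

6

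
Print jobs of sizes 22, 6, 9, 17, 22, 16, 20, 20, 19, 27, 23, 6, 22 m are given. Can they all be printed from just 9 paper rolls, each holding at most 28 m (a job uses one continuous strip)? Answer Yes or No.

No

Total = 229 m; ⌈229/28⌉ = 9.
10 print jobs each exceed half the capacity and cannot share a roll, forcing at least 10 paper rolls.
At least 10 paper rolls are required, but only 9 are allowed.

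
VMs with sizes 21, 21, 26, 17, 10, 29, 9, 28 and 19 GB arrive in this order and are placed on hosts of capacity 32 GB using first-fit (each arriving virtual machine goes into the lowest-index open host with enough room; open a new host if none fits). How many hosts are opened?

  21 → host 1 (new)  [load 21/32]
  21 → host 2 (new)  [load 21/32]
  26 → host 3 (new)  [load 26/32]
  17 → host 4 (new)  [load 17/32]
  10 → host 1  [load 31/32]
  29 → host 5 (new)  [load 29/32]
  9 → host 2  [load 30/32]
  28 → host 6 (new)  [load 28/32]
  19 → host 7 (new)  [load 19/32]
7 hosts opened.

7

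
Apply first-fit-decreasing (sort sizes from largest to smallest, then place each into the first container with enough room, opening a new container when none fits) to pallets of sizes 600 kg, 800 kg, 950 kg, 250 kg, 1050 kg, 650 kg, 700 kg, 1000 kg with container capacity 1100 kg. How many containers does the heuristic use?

7

Sorted descending: 1050, 1000, 950, 800, 700, 650, 600, 250.
  1050 → container 1 (new)  [load 1050/1100]
  1000 → container 2 (new)  [load 1000/1100]
  950 → container 3 (new)  [load 950/1100]
  800 → container 4 (new)  [load 800/1100]
  700 → container 5 (new)  [load 700/1100]
  650 → container 6 (new)  [load 650/1100]
  600 → container 7 (new)  [load 600/1100]
  250 → container 4  [load 1050/1100]
7 containers opened.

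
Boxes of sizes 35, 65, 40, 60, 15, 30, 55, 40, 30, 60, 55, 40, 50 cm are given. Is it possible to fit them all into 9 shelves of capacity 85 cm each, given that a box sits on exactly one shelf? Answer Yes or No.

Yes

A valid assignment using 8 shelves:
  shelf 1: 65 + 15 = 80
  shelf 2: 60 = 60
  shelf 3: 60 = 60
  shelf 4: 55 + 30 = 85
  shelf 5: 55 + 30 = 85
  shelf 6: 50 + 35 = 85
  shelf 7: 40 + 40 = 80
  shelf 8: 40 = 40
That uses only 8 ≤ 9, so 9 shelves are enough.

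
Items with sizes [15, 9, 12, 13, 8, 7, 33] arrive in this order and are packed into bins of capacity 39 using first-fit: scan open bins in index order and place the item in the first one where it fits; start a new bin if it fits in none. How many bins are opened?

3

  15 → bin 1 (new)  [load 15/39]
  9 → bin 1  [load 24/39]
  12 → bin 1  [load 36/39]
  13 → bin 2 (new)  [load 13/39]
  8 → bin 2  [load 21/39]
  7 → bin 2  [load 28/39]
  33 → bin 3 (new)  [load 33/39]
3 bins opened.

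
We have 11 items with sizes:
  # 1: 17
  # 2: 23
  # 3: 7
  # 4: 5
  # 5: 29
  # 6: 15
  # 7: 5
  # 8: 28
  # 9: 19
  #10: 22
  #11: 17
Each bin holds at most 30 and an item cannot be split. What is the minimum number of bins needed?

Total = 29 + 28 + 23 + 22 + 19 + 17 + 17 + 15 + 7 + 5 + 5 = 187.
Lower bound: ⌈187/30⌉ = 7 bins.
A packing using 8 bins:
  bin 1: 29 = 29
  bin 2: 28 = 28
  bin 3: 23 + 7 = 30
  bin 4: 22 + 5 = 27
  bin 5: 19 + 5 = 24
  bin 6: 17 = 17
  bin 7: 17 = 17
  bin 8: 15 = 15
No arrangement into 7 bins stays within capacity, so 8 is optimal.

8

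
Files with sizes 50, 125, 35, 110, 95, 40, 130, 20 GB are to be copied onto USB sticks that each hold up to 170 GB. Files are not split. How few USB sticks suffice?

4

Total = 130 + 125 + 110 + 95 + 50 + 40 + 35 + 20 = 605 GB.
Lower bound: ⌈605/170⌉ = 4 USB sticks.
A packing using 4 USB sticks:
  USB stick 1: 130 + 40 = 170
  USB stick 2: 125 + 35 = 160
  USB stick 3: 110 + 50 = 160
  USB stick 4: 95 + 20 = 115
This matches the lower bound, so 4 is optimal.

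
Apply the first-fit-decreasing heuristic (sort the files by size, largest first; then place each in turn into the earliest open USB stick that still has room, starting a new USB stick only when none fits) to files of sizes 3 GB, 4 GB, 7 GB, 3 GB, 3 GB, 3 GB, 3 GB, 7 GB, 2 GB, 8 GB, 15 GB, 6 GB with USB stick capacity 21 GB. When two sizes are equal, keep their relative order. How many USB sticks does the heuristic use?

Sorted descending: 15, 8, 7, 7, 6, 4, 3, 3, 3, 3, 3, 2.
  15 → USB stick 1 (new)  [load 15/21]
  8 → USB stick 2 (new)  [load 8/21]
  7 → USB stick 2  [load 15/21]
  7 → USB stick 3 (new)  [load 7/21]
  6 → USB stick 1  [load 21/21]
  4 → USB stick 2  [load 19/21]
  3 → USB stick 3  [load 10/21]
  3 → USB stick 3  [load 13/21]
  3 → USB stick 3  [load 16/21]
  3 → USB stick 3  [load 19/21]
  3 → USB stick 4 (new)  [load 3/21]
  2 → USB stick 2  [load 21/21]
4 USB sticks opened.

4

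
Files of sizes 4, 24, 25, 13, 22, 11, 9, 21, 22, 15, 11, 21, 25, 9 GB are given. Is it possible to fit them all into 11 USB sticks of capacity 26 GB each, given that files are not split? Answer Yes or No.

Yes

A valid assignment using 10 USB sticks:
  USB stick 1: 25 = 25
  USB stick 2: 25 = 25
  USB stick 3: 24 = 24
  USB stick 4: 22 + 4 = 26
  USB stick 5: 22 = 22
  USB stick 6: 21 = 21
  USB stick 7: 21 = 21
  USB stick 8: 15 + 11 = 26
  USB stick 9: 13 + 11 = 24
  USB stick 10: 9 + 9 = 18
That uses only 10 ≤ 11, so 11 USB sticks are enough.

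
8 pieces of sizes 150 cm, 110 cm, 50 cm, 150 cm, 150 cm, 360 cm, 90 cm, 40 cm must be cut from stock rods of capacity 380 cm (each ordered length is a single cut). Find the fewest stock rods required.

4

Total = 360 + 150 + 150 + 150 + 110 + 90 + 50 + 40 = 1100 cm.
Lower bound: ⌈1100/380⌉ = 3 stock rods.
A packing using 4 stock rods:
  stock rod 1: 360 = 360
  stock rod 2: 150 + 150 + 50 = 350
  stock rod 3: 150 + 110 + 90 = 350
  stock rod 4: 40 = 40
No arrangement into 3 stock rods stays within capacity, so 4 is optimal.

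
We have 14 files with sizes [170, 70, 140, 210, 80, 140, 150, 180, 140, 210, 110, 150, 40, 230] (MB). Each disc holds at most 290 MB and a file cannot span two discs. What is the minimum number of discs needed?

8

Total = 230 + 210 + 210 + 180 + 170 + 150 + 150 + 140 + 140 + 140 + 110 + 80 + 70 + 40 = 2020 MB.
Lower bound: ⌈2020/290⌉ = 7 discs.
A packing using 8 discs:
  disc 1: 230 + 40 = 270
  disc 2: 210 + 80 = 290
  disc 3: 210 + 70 = 280
  disc 4: 180 + 110 = 290
  disc 5: 170 = 170
  disc 6: 150 + 140 = 290
  disc 7: 150 + 140 = 290
  disc 8: 140 = 140
No arrangement into 7 discs stays within capacity, so 8 is optimal.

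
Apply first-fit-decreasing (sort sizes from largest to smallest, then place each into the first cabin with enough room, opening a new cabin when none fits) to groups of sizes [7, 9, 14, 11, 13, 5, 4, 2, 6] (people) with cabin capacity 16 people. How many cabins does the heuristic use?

5

Sorted descending: 14, 13, 11, 9, 7, 6, 5, 4, 2.
  14 → cabin 1 (new)  [load 14/16]
  13 → cabin 2 (new)  [load 13/16]
  11 → cabin 3 (new)  [load 11/16]
  9 → cabin 4 (new)  [load 9/16]
  7 → cabin 4  [load 16/16]
  6 → cabin 5 (new)  [load 6/16]
  5 → cabin 3  [load 16/16]
  4 → cabin 5  [load 10/16]
  2 → cabin 1  [load 16/16]
5 cabins opened.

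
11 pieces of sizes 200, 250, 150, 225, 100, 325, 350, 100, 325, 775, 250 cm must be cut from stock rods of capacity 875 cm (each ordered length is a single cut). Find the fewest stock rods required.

Total = 775 + 350 + 325 + 325 + 250 + 250 + 225 + 200 + 150 + 100 + 100 = 3050 cm.
Lower bound: ⌈3050/875⌉ = 4 stock rods.
A packing using 4 stock rods:
  stock rod 1: 775 + 100 = 875
  stock rod 2: 350 + 325 + 200 = 875
  stock rod 3: 325 + 250 + 250 = 825
  stock rod 4: 225 + 150 + 100 = 475
This matches the lower bound, so 4 is optimal.

4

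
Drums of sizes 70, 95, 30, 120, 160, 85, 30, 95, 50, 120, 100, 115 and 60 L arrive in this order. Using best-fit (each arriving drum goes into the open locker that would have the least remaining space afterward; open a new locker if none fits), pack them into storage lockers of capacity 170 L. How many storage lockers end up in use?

  70 → locker 1 (new)  [load 70/170]
  95 → locker 1  [load 165/170]
  30 → locker 2 (new)  [load 30/170]
  120 → locker 2  [load 150/170]
  160 → locker 3 (new)  [load 160/170]
  85 → locker 4 (new)  [load 85/170]
  30 → locker 4  [load 115/170]
  95 → locker 5 (new)  [load 95/170]
  50 → locker 4  [load 165/170]
  120 → locker 6 (new)  [load 120/170]
  100 → locker 7 (new)  [load 100/170]
  115 → locker 8 (new)  [load 115/170]
  60 → locker 7  [load 160/170]
8 storage lockers opened.

8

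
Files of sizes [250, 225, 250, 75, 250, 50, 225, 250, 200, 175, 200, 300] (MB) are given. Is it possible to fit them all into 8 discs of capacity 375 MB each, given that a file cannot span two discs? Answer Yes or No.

No

Total = 2450 MB; ⌈2450/375⌉ = 7.
9 files each exceed half the capacity and cannot share a disc, forcing at least 9 discs.
At least 9 discs are required, but only 8 are allowed.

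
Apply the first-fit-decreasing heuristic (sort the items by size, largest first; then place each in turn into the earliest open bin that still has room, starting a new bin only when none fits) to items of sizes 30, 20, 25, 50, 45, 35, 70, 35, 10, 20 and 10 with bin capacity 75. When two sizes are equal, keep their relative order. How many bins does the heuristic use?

5

Sorted descending: 70, 50, 45, 35, 35, 30, 25, 20, 20, 10, 10.
  70 → bin 1 (new)  [load 70/75]
  50 → bin 2 (new)  [load 50/75]
  45 → bin 3 (new)  [load 45/75]
  35 → bin 4 (new)  [load 35/75]
  35 → bin 4  [load 70/75]
  30 → bin 3  [load 75/75]
  25 → bin 2  [load 75/75]
  20 → bin 5 (new)  [load 20/75]
  20 → bin 5  [load 40/75]
  10 → bin 5  [load 50/75]
  10 → bin 5  [load 60/75]
5 bins opened.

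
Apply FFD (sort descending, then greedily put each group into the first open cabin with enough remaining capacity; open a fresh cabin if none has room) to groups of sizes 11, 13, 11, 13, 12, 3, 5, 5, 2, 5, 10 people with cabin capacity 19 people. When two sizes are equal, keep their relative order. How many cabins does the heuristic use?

Sorted descending: 13, 13, 12, 11, 11, 10, 5, 5, 5, 3, 2.
  13 → cabin 1 (new)  [load 13/19]
  13 → cabin 2 (new)  [load 13/19]
  12 → cabin 3 (new)  [load 12/19]
  11 → cabin 4 (new)  [load 11/19]
  11 → cabin 5 (new)  [load 11/19]
  10 → cabin 6 (new)  [load 10/19]
  5 → cabin 1  [load 18/19]
  5 → cabin 2  [load 18/19]
  5 → cabin 3  [load 17/19]
  3 → cabin 4  [load 14/19]
  2 → cabin 3  [load 19/19]
6 cabins opened.

6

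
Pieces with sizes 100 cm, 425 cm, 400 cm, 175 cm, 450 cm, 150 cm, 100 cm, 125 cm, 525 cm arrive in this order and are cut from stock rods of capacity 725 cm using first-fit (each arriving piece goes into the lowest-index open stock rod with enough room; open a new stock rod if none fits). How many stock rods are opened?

4

  100 → stock rod 1 (new)  [load 100/725]
  425 → stock rod 1  [load 525/725]
  400 → stock rod 2 (new)  [load 400/725]
  175 → stock rod 1  [load 700/725]
  450 → stock rod 3 (new)  [load 450/725]
  150 → stock rod 2  [load 550/725]
  100 → stock rod 2  [load 650/725]
  125 → stock rod 3  [load 575/725]
  525 → stock rod 4 (new)  [load 525/725]
4 stock rods opened.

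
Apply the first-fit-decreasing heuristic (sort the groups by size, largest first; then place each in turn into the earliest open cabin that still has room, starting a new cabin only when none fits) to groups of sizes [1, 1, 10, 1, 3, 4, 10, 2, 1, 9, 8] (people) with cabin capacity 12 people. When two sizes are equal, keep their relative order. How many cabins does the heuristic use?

Sorted descending: 10, 10, 9, 8, 4, 3, 2, 1, 1, 1, 1.
  10 → cabin 1 (new)  [load 10/12]
  10 → cabin 2 (new)  [load 10/12]
  9 → cabin 3 (new)  [load 9/12]
  8 → cabin 4 (new)  [load 8/12]
  4 → cabin 4  [load 12/12]
  3 → cabin 3  [load 12/12]
  2 → cabin 1  [load 12/12]
  1 → cabin 2  [load 11/12]
  1 → cabin 2  [load 12/12]
  1 → cabin 5 (new)  [load 1/12]
  1 → cabin 5  [load 2/12]
5 cabins opened.

5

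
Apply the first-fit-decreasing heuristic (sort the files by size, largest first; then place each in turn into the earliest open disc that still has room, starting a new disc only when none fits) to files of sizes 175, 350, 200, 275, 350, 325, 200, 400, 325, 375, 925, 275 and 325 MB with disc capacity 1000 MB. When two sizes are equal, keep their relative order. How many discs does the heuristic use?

Sorted descending: 925, 400, 375, 350, 350, 325, 325, 325, 275, 275, 200, 200, 175.
  925 → disc 1 (new)  [load 925/1000]
  400 → disc 2 (new)  [load 400/1000]
  375 → disc 2  [load 775/1000]
  350 → disc 3 (new)  [load 350/1000]
  350 → disc 3  [load 700/1000]
  325 → disc 4 (new)  [load 325/1000]
  325 → disc 4  [load 650/1000]
  325 → disc 4  [load 975/1000]
  275 → disc 3  [load 975/1000]
  275 → disc 5 (new)  [load 275/1000]
  200 → disc 2  [load 975/1000]
  200 → disc 5  [load 475/1000]
  175 → disc 5  [load 650/1000]
5 discs opened.

5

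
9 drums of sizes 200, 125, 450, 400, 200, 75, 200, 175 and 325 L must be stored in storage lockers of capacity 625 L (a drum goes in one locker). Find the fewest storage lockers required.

4

Total = 450 + 400 + 325 + 200 + 200 + 200 + 175 + 125 + 75 = 2150 L.
Lower bound: ⌈2150/625⌉ = 4 storage lockers.
A packing using 4 storage lockers:
  locker 1: 450 + 175 = 625
  locker 2: 400 + 200 = 600
  locker 3: 325 + 200 + 75 = 600
  locker 4: 200 + 125 = 325
This matches the lower bound, so 4 is optimal.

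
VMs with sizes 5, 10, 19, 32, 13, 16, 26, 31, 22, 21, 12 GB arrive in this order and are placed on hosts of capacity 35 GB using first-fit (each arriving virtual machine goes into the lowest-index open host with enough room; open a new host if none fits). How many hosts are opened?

7

  5 → host 1 (new)  [load 5/35]
  10 → host 1  [load 15/35]
  19 → host 1  [load 34/35]
  32 → host 2 (new)  [load 32/35]
  13 → host 3 (new)  [load 13/35]
  16 → host 3  [load 29/35]
  26 → host 4 (new)  [load 26/35]
  31 → host 5 (new)  [load 31/35]
  22 → host 6 (new)  [load 22/35]
  21 → host 7 (new)  [load 21/35]
  12 → host 6  [load 34/35]
7 hosts opened.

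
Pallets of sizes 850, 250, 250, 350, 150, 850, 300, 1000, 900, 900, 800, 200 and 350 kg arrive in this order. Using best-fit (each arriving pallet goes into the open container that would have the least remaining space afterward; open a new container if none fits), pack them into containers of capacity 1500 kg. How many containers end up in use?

6

  850 → container 1 (new)  [load 850/1500]
  250 → container 1  [load 1100/1500]
  250 → container 1  [load 1350/1500]
  350 → container 2 (new)  [load 350/1500]
  150 → container 1  [load 1500/1500]
  850 → container 2  [load 1200/1500]
  300 → container 2  [load 1500/1500]
  1000 → container 3 (new)  [load 1000/1500]
  900 → container 4 (new)  [load 900/1500]
  900 → container 5 (new)  [load 900/1500]
  800 → container 6 (new)  [load 800/1500]
  200 → container 3  [load 1200/1500]
  350 → container 4  [load 1250/1500]
6 containers opened.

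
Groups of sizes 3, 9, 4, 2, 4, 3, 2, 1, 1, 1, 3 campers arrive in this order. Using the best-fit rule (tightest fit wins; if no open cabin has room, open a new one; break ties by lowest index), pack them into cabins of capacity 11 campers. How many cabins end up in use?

3

  3 → cabin 1 (new)  [load 3/11]
  9 → cabin 2 (new)  [load 9/11]
  4 → cabin 1  [load 7/11]
  2 → cabin 2  [load 11/11]
  4 → cabin 1  [load 11/11]
  3 → cabin 3 (new)  [load 3/11]
  2 → cabin 3  [load 5/11]
  1 → cabin 3  [load 6/11]
  1 → cabin 3  [load 7/11]
  1 → cabin 3  [load 8/11]
  3 → cabin 3  [load 11/11]
3 cabins opened.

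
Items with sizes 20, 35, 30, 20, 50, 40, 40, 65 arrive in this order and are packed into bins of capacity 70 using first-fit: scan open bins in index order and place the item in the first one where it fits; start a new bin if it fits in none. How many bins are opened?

6

  20 → bin 1 (new)  [load 20/70]
  35 → bin 1  [load 55/70]
  30 → bin 2 (new)  [load 30/70]
  20 → bin 2  [load 50/70]
  50 → bin 3 (new)  [load 50/70]
  40 → bin 4 (new)  [load 40/70]
  40 → bin 5 (new)  [load 40/70]
  65 → bin 6 (new)  [load 65/70]
6 bins opened.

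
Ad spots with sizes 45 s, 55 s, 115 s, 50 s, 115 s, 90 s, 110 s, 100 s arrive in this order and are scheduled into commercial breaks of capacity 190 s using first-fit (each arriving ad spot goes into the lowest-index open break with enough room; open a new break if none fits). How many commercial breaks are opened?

  45 → break 1 (new)  [load 45/190]
  55 → break 1  [load 100/190]
  115 → break 2 (new)  [load 115/190]
  50 → break 1  [load 150/190]
  115 → break 3 (new)  [load 115/190]
  90 → break 4 (new)  [load 90/190]
  110 → break 5 (new)  [load 110/190]
  100 → break 4  [load 190/190]
5 commercial breaks opened.

5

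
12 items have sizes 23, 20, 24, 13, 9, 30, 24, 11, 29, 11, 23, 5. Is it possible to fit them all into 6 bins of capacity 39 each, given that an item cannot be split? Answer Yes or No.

No

Total = 222; ⌈222/39⌉ = 6.
7 items each exceed half the capacity and cannot share a bin, forcing at least 7 bins.
At least 7 bins are required, but only 6 are allowed.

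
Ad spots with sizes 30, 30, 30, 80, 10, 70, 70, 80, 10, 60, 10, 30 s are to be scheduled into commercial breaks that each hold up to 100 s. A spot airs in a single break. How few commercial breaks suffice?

Total = 80 + 80 + 70 + 70 + 60 + 30 + 30 + 30 + 30 + 10 + 10 + 10 = 510 s.
Lower bound: ⌈510/100⌉ = 6 commercial breaks.
A packing using 6 commercial breaks:
  break 1: 80 + 10 + 10 = 100
  break 2: 80 + 10 = 90
  break 3: 70 + 30 = 100
  break 4: 70 + 30 = 100
  break 5: 60 + 30 = 90
  break 6: 30 = 30
This matches the lower bound, so 6 is optimal.

6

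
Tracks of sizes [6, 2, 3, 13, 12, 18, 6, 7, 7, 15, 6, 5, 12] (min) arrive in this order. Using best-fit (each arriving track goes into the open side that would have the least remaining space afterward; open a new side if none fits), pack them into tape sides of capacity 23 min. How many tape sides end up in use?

  6 → side 1 (new)  [load 6/23]
  2 → side 1  [load 8/23]
  3 → side 1  [load 11/23]
  13 → side 2 (new)  [load 13/23]
  12 → side 1  [load 23/23]
  18 → side 3 (new)  [load 18/23]
  6 → side 2  [load 19/23]
  7 → side 4 (new)  [load 7/23]
  7 → side 4  [load 14/23]
  15 → side 5 (new)  [load 15/23]
  6 → side 5  [load 21/23]
  5 → side 3  [load 23/23]
  12 → side 6 (new)  [load 12/23]
6 tape sides opened.

6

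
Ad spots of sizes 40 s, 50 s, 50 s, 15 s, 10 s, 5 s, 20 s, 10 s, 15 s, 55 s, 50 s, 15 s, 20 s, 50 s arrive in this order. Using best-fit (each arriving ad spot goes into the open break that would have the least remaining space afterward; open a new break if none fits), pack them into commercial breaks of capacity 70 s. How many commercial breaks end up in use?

  40 → break 1 (new)  [load 40/70]
  50 → break 2 (new)  [load 50/70]
  50 → break 3 (new)  [load 50/70]
  15 → break 2  [load 65/70]
  10 → break 3  [load 60/70]
  5 → break 2  [load 70/70]
  20 → break 1  [load 60/70]
  10 → break 1  [load 70/70]
  15 → break 4 (new)  [load 15/70]
  55 → break 4  [load 70/70]
  50 → break 5 (new)  [load 50/70]
  15 → break 5  [load 65/70]
  20 → break 6 (new)  [load 20/70]
  50 → break 6  [load 70/70]
6 commercial breaks opened.

6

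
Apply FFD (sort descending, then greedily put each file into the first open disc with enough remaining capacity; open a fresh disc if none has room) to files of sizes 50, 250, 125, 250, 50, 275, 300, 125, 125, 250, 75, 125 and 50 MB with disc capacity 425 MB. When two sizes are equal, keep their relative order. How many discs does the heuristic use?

Sorted descending: 300, 275, 250, 250, 250, 125, 125, 125, 125, 75, 50, 50, 50.
  300 → disc 1 (new)  [load 300/425]
  275 → disc 2 (new)  [load 275/425]
  250 → disc 3 (new)  [load 250/425]
  250 → disc 4 (new)  [load 250/425]
  250 → disc 5 (new)  [load 250/425]
  125 → disc 1  [load 425/425]
  125 → disc 2  [load 400/425]
  125 → disc 3  [load 375/425]
  125 → disc 4  [load 375/425]
  75 → disc 5  [load 325/425]
  50 → disc 3  [load 425/425]
  50 → disc 4  [load 425/425]
  50 → disc 5  [load 375/425]
5 discs opened.

5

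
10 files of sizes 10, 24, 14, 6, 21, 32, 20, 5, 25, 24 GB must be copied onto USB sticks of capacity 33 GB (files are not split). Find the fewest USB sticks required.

Total = 32 + 25 + 24 + 24 + 21 + 20 + 14 + 10 + 6 + 5 = 181 GB.
Lower bound: ⌈181/33⌉ = 6 USB sticks.
A packing using 7 USB sticks:
  USB stick 1: 32 = 32
  USB stick 2: 25 + 6 = 31
  USB stick 3: 24 + 5 = 29
  USB stick 4: 24 = 24
  USB stick 5: 21 + 10 = 31
  USB stick 6: 20 = 20
  USB stick 7: 14 = 14
No arrangement into 6 USB sticks stays within capacity, so 7 is optimal.

7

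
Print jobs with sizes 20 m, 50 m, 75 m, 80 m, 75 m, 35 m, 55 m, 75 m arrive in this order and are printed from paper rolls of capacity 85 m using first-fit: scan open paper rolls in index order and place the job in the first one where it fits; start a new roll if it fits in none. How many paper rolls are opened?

7

  20 → roll 1 (new)  [load 20/85]
  50 → roll 1  [load 70/85]
  75 → roll 2 (new)  [load 75/85]
  80 → roll 3 (new)  [load 80/85]
  75 → roll 4 (new)  [load 75/85]
  35 → roll 5 (new)  [load 35/85]
  55 → roll 6 (new)  [load 55/85]
  75 → roll 7 (new)  [load 75/85]
7 paper rolls opened.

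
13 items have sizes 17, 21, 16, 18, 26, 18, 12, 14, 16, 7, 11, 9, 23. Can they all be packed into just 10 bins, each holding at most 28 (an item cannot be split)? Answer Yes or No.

A valid assignment using 9 bins:
  bin 1: 26 = 26
  bin 2: 23 = 23
  bin 3: 21 + 7 = 28
  bin 4: 18 + 9 = 27
  bin 5: 18 = 18
  bin 6: 17 + 11 = 28
  bin 7: 16 + 12 = 28
  bin 8: 16 = 16
  bin 9: 14 = 14
That uses only 9 ≤ 10, so 10 bins are enough.

Yes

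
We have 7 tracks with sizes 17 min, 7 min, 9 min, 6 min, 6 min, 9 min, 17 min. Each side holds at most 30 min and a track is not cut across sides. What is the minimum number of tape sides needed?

Total = 17 + 17 + 9 + 9 + 7 + 6 + 6 = 71 min.
Lower bound: ⌈71/30⌉ = 3 tape sides.
A packing using 3 tape sides:
  side 1: 17 + 9 = 26
  side 2: 17 + 9 = 26
  side 3: 7 + 6 + 6 = 19
This matches the lower bound, so 3 is optimal.

3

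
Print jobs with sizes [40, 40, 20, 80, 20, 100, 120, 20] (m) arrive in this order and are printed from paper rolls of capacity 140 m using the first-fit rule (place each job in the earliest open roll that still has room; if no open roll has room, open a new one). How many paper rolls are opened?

  40 → roll 1 (new)  [load 40/140]
  40 → roll 1  [load 80/140]
  20 → roll 1  [load 100/140]
  80 → roll 2 (new)  [load 80/140]
  20 → roll 1  [load 120/140]
  100 → roll 3 (new)  [load 100/140]
  120 → roll 4 (new)  [load 120/140]
  20 → roll 1  [load 140/140]
4 paper rolls opened.

4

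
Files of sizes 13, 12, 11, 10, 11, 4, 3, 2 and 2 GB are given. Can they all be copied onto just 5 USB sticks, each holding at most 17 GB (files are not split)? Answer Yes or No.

A valid assignment using 5 USB sticks:
  USB stick 1: 13 + 4 = 17
  USB stick 2: 12 + 3 + 2 = 17
  USB stick 3: 11 + 2 = 13
  USB stick 4: 11 = 11
  USB stick 5: 10 = 10
Every load is within 17 GB, so 5 USB sticks suffice.

Yes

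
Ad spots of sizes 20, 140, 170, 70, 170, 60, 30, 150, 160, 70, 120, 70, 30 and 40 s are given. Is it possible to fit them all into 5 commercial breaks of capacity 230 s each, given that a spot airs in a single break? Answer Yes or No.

No

Total = 1300 s; ⌈1300/230⌉ = 6.
At least 6 commercial breaks are required, but only 5 are allowed.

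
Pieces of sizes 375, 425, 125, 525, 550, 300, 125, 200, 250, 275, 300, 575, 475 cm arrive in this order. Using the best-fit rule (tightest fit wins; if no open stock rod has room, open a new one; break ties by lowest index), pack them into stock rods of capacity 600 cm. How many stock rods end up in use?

  375 → stock rod 1 (new)  [load 375/600]
  425 → stock rod 2 (new)  [load 425/600]
  125 → stock rod 2  [load 550/600]
  525 → stock rod 3 (new)  [load 525/600]
  550 → stock rod 4 (new)  [load 550/600]
  300 → stock rod 5 (new)  [load 300/600]
  125 → stock rod 1  [load 500/600]
  200 → stock rod 5  [load 500/600]
  250 → stock rod 6 (new)  [load 250/600]
  275 → stock rod 6  [load 525/600]
  300 → stock rod 7 (new)  [load 300/600]
  575 → stock rod 8 (new)  [load 575/600]
  475 → stock rod 9 (new)  [load 475/600]
9 stock rods opened.

9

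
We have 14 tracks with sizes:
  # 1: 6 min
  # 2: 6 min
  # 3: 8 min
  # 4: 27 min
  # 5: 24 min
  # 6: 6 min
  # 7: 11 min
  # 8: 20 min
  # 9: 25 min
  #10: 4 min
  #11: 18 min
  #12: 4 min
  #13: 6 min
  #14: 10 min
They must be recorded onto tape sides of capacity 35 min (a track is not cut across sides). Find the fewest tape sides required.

Total = 27 + 25 + 24 + 20 + 18 + 11 + 10 + 8 + 6 + 6 + 6 + 6 + 4 + 4 = 175 min.
Lower bound: ⌈175/35⌉ = 5 tape sides.
A packing using 6 tape sides:
  side 1: 27 + 8 = 35
  side 2: 25 + 10 = 35
  side 3: 24 + 11 = 35
  side 4: 20 + 6 + 6 = 32
  side 5: 18 + 6 + 6 + 4 = 34
  side 6: 4 = 4
No arrangement into 5 tape sides stays within capacity, so 6 is optimal.

6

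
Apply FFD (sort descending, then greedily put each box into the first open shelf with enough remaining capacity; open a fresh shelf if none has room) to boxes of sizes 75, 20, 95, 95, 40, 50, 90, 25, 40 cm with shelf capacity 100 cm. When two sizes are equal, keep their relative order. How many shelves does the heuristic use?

6

Sorted descending: 95, 95, 90, 75, 50, 40, 40, 25, 20.
  95 → shelf 1 (new)  [load 95/100]
  95 → shelf 2 (new)  [load 95/100]
  90 → shelf 3 (new)  [load 90/100]
  75 → shelf 4 (new)  [load 75/100]
  50 → shelf 5 (new)  [load 50/100]
  40 → shelf 5  [load 90/100]
  40 → shelf 6 (new)  [load 40/100]
  25 → shelf 4  [load 100/100]
  20 → shelf 6  [load 60/100]
6 shelves opened.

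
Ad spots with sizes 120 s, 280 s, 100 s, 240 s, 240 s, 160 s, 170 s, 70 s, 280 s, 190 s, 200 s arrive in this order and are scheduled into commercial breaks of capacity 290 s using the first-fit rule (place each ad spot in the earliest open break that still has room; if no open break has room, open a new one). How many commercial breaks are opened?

9

  120 → break 1 (new)  [load 120/290]
  280 → break 2 (new)  [load 280/290]
  100 → break 1  [load 220/290]
  240 → break 3 (new)  [load 240/290]
  240 → break 4 (new)  [load 240/290]
  160 → break 5 (new)  [load 160/290]
  170 → break 6 (new)  [load 170/290]
  70 → break 1  [load 290/290]
  280 → break 7 (new)  [load 280/290]
  190 → break 8 (new)  [load 190/290]
  200 → break 9 (new)  [load 200/290]
9 commercial breaks opened.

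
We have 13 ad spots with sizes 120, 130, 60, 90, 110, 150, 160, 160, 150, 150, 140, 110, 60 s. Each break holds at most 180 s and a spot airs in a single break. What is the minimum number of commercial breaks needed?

11

Total = 160 + 160 + 150 + 150 + 150 + 140 + 130 + 120 + 110 + 110 + 90 + 60 + 60 = 1590 s.
Lower bound: ⌈1590/180⌉ = 9 commercial breaks.
Also, 10 ad spots each exceed 90 s, and no two of those can share a break, so at least 10 commercial breaks are needed.
A packing using 11 commercial breaks:
  break 1: 160 = 160
  break 2: 160 = 160
  break 3: 150 = 150
  break 4: 150 = 150
  break 5: 150 = 150
  break 6: 140 = 140
  break 7: 130 = 130
  break 8: 120 + 60 = 180
  break 9: 110 + 60 = 170
  break 10: 110 = 110
  break 11: 90 = 90
No arrangement into 10 commercial breaks stays within capacity, so 11 is optimal.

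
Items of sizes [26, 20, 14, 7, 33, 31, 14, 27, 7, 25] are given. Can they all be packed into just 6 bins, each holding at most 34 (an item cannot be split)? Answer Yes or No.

Total = 204; ⌈204/34⌉ = 6.
The bound of 6 does not rule out 6, but exhaustive search shows no assignment into 6 bins of capacity 34 exists — the minimum is 7.

No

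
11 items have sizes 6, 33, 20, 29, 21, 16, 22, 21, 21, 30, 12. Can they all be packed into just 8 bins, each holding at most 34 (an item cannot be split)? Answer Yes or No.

No

Total = 231; ⌈231/34⌉ = 7.
8 items each exceed half the capacity and cannot share a bin, forcing at least 8 bins.
The bound of 8 does not rule out 8, but exhaustive search shows no assignment into 8 bins of capacity 34 exists — the minimum is 9.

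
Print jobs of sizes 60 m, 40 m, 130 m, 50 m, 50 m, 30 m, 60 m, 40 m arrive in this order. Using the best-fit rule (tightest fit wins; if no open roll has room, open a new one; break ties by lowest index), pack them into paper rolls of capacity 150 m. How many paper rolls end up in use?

  60 → roll 1 (new)  [load 60/150]
  40 → roll 1  [load 100/150]
  130 → roll 2 (new)  [load 130/150]
  50 → roll 1  [load 150/150]
  50 → roll 3 (new)  [load 50/150]
  30 → roll 3  [load 80/150]
  60 → roll 3  [load 140/150]
  40 → roll 4 (new)  [load 40/150]
4 paper rolls opened.

4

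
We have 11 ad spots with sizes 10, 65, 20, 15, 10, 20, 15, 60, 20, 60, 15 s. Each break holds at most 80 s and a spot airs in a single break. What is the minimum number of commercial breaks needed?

Total = 65 + 60 + 60 + 20 + 20 + 20 + 15 + 15 + 15 + 10 + 10 = 310 s.
Lower bound: ⌈310/80⌉ = 4 commercial breaks.
A packing using 4 commercial breaks:
  break 1: 65 + 15 = 80
  break 2: 60 + 20 = 80
  break 3: 60 + 20 = 80
  break 4: 20 + 15 + 15 + 10 + 10 = 70
This matches the lower bound, so 4 is optimal.

4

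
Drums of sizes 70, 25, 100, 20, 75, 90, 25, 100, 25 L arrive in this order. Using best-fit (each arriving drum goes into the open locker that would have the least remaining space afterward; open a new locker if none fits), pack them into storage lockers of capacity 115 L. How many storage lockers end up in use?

5

  70 → locker 1 (new)  [load 70/115]
  25 → locker 1  [load 95/115]
  100 → locker 2 (new)  [load 100/115]
  20 → locker 1  [load 115/115]
  75 → locker 3 (new)  [load 75/115]
  90 → locker 4 (new)  [load 90/115]
  25 → locker 4  [load 115/115]
  100 → locker 5 (new)  [load 100/115]
  25 → locker 3  [load 100/115]
5 storage lockers opened.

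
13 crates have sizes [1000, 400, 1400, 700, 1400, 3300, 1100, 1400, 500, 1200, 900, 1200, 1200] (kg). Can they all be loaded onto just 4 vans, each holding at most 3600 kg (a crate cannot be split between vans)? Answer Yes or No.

Total = 15700 kg; ⌈15700/3600⌉ = 5.
At least 5 vans are required, but only 4 are allowed.

No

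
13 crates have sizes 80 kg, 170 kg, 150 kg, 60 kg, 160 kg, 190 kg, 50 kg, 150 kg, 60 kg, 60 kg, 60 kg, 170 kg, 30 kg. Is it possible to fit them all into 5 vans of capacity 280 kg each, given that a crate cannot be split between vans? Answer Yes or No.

No

Total = 1390 kg; ⌈1390/280⌉ = 5.
6 crates each exceed half the capacity and cannot share a van, forcing at least 6 vans.
At least 6 vans are required, but only 5 are allowed.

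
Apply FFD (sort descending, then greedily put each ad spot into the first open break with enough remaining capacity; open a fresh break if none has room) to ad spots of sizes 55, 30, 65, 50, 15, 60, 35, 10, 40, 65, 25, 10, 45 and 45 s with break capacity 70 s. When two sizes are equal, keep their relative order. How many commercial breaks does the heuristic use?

9

Sorted descending: 65, 65, 60, 55, 50, 45, 45, 40, 35, 30, 25, 15, 10, 10.
  65 → break 1 (new)  [load 65/70]
  65 → break 2 (new)  [load 65/70]
  60 → break 3 (new)  [load 60/70]
  55 → break 4 (new)  [load 55/70]
  50 → break 5 (new)  [load 50/70]
  45 → break 6 (new)  [load 45/70]
  45 → break 7 (new)  [load 45/70]
  40 → break 8 (new)  [load 40/70]
  35 → break 9 (new)  [load 35/70]
  30 → break 8  [load 70/70]
  25 → break 6  [load 70/70]
  15 → break 4  [load 70/70]
  10 → break 3  [load 70/70]
  10 → break 5  [load 60/70]
9 commercial breaks opened.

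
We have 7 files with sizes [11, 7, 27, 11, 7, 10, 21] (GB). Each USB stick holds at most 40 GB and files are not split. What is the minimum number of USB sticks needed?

3

Total = 27 + 21 + 11 + 11 + 10 + 7 + 7 = 94 GB.
Lower bound: ⌈94/40⌉ = 3 USB sticks.
A packing using 3 USB sticks:
  USB stick 1: 27 + 11 = 38
  USB stick 2: 21 + 11 + 7 = 39
  USB stick 3: 10 + 7 = 17
This matches the lower bound, so 3 is optimal.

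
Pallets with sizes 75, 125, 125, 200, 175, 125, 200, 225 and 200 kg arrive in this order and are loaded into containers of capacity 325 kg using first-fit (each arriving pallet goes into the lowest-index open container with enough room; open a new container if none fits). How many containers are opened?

6

  75 → container 1 (new)  [load 75/325]
  125 → container 1  [load 200/325]
  125 → container 1  [load 325/325]
  200 → container 2 (new)  [load 200/325]
  175 → container 3 (new)  [load 175/325]
  125 → container 2  [load 325/325]
  200 → container 4 (new)  [load 200/325]
  225 → container 5 (new)  [load 225/325]
  200 → container 6 (new)  [load 200/325]
6 containers opened.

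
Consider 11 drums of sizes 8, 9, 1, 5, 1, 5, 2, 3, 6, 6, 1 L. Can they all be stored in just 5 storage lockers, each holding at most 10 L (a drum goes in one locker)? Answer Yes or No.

Yes

A valid assignment using 5 storage lockers:
  locker 1: 9 + 1 = 10
  locker 2: 8 + 2 = 10
  locker 3: 6 + 3 + 1 = 10
  locker 4: 6 + 1 = 7
  locker 5: 5 + 5 = 10
Every load is within 10 L, so 5 storage lockers suffice.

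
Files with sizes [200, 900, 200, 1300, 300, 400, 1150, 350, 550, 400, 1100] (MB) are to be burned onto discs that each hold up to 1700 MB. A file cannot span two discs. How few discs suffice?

Total = 1300 + 1150 + 1100 + 900 + 550 + 400 + 400 + 350 + 300 + 200 + 200 = 6850 MB.
Lower bound: ⌈6850/1700⌉ = 5 discs.
A packing using 5 discs:
  disc 1: 1300 + 400 = 1700
  disc 2: 1150 + 550 = 1700
  disc 3: 1100 + 400 + 200 = 1700
  disc 4: 900 + 350 + 300 = 1550
  disc 5: 200 = 200
This matches the lower bound, so 5 is optimal.

5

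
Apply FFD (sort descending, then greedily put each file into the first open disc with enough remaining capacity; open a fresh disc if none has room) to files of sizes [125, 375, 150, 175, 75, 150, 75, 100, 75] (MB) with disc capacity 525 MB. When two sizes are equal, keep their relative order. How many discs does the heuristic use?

Sorted descending: 375, 175, 150, 150, 125, 100, 75, 75, 75.
  375 → disc 1 (new)  [load 375/525]
  175 → disc 2 (new)  [load 175/525]
  150 → disc 1  [load 525/525]
  150 → disc 2  [load 325/525]
  125 → disc 2  [load 450/525]
  100 → disc 3 (new)  [load 100/525]
  75 → disc 2  [load 525/525]
  75 → disc 3  [load 175/525]
  75 → disc 3  [load 250/525]
3 discs opened.

3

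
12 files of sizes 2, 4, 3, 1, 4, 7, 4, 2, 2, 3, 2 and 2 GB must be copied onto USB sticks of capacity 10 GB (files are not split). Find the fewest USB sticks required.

Total = 7 + 4 + 4 + 4 + 3 + 3 + 2 + 2 + 2 + 2 + 2 + 1 = 36 GB.
Lower bound: ⌈36/10⌉ = 4 USB sticks.
A packing using 4 USB sticks:
  USB stick 1: 7 + 3 = 10
  USB stick 2: 4 + 4 + 2 = 10
  USB stick 3: 4 + 3 + 2 + 1 = 10
  USB stick 4: 2 + 2 + 2 = 6
This matches the lower bound, so 4 is optimal.

4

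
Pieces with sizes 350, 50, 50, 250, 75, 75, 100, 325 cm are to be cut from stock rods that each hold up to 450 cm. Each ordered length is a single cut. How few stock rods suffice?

Total = 350 + 325 + 250 + 100 + 75 + 75 + 50 + 50 = 1275 cm.
Lower bound: ⌈1275/450⌉ = 3 stock rods.
A packing using 3 stock rods:
  stock rod 1: 350 + 100 = 450
  stock rod 2: 325 + 75 + 50 = 450
  stock rod 3: 250 + 75 + 50 = 375
This matches the lower bound, so 3 is optimal.

3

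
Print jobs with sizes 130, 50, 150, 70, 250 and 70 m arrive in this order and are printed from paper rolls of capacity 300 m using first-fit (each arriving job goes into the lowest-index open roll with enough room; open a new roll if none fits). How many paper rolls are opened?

  130 → roll 1 (new)  [load 130/300]
  50 → roll 1  [load 180/300]
  150 → roll 2 (new)  [load 150/300]
  70 → roll 1  [load 250/300]
  250 → roll 3 (new)  [load 250/300]
  70 → roll 2  [load 220/300]
3 paper rolls opened.

3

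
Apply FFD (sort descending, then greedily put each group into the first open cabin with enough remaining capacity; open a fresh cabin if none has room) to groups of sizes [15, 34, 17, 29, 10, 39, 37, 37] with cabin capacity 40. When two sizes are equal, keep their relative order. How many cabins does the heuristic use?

Sorted descending: 39, 37, 37, 34, 29, 17, 15, 10.
  39 → cabin 1 (new)  [load 39/40]
  37 → cabin 2 (new)  [load 37/40]
  37 → cabin 3 (new)  [load 37/40]
  34 → cabin 4 (new)  [load 34/40]
  29 → cabin 5 (new)  [load 29/40]
  17 → cabin 6 (new)  [load 17/40]
  15 → cabin 6  [load 32/40]
  10 → cabin 5  [load 39/40]
6 cabins opened.

6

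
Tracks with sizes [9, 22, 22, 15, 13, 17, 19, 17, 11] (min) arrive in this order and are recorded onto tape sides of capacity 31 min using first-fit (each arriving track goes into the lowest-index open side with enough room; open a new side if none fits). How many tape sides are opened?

6

  9 → side 1 (new)  [load 9/31]
  22 → side 1  [load 31/31]
  22 → side 2 (new)  [load 22/31]
  15 → side 3 (new)  [load 15/31]
  13 → side 3  [load 28/31]
  17 → side 4 (new)  [load 17/31]
  19 → side 5 (new)  [load 19/31]
  17 → side 6 (new)  [load 17/31]
  11 → side 4  [load 28/31]
6 tape sides opened.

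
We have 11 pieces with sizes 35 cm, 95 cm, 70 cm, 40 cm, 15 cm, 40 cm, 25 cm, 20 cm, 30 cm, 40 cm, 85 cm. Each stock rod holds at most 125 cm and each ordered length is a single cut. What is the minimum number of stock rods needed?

Total = 95 + 85 + 70 + 40 + 40 + 40 + 35 + 30 + 25 + 20 + 15 = 495 cm.
Lower bound: ⌈495/125⌉ = 4 stock rods.
A packing using 4 stock rods:
  stock rod 1: 95 + 30 = 125
  stock rod 2: 85 + 40 = 125
  stock rod 3: 70 + 40 + 15 = 125
  stock rod 4: 40 + 35 + 25 + 20 = 120
This matches the lower bound, so 4 is optimal.

4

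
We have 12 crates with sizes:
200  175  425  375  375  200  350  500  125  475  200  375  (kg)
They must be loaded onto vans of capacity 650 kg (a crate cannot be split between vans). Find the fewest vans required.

7

Total = 500 + 475 + 425 + 375 + 375 + 375 + 350 + 200 + 200 + 200 + 175 + 125 = 3775 kg.
Lower bound: ⌈3775/650⌉ = 6 vans.
Also, 7 crates each exceed 325 kg, and no two of those can share a van, so at least 7 vans are needed.
A packing using 7 vans:
  van 1: 500 + 125 = 625
  van 2: 475 + 175 = 650
  van 3: 425 + 200 = 625
  van 4: 375 + 200 = 575
  van 5: 375 + 200 = 575
  van 6: 375 = 375
  van 7: 350 = 350
This matches the lower bound, so 7 is optimal.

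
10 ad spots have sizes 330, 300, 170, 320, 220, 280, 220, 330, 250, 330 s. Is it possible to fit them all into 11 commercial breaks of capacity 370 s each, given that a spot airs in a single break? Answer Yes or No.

Yes

A valid assignment using 10 commercial breaks:
  break 1: 330 = 330
  break 2: 330 = 330
  break 3: 330 = 330
  break 4: 320 = 320
  break 5: 300 = 300
  break 6: 280 = 280
  break 7: 250 = 250
  break 8: 220 = 220
  break 9: 220 = 220
  break 10: 170 = 170
That uses only 10 ≤ 11, so 11 commercial breaks are enough.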